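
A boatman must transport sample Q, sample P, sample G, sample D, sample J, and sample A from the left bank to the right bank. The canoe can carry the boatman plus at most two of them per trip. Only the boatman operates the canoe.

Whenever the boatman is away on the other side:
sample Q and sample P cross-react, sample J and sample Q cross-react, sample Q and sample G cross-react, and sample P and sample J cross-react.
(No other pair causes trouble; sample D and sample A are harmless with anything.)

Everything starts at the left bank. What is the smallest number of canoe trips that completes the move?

Counting alone: the boatman can take at most 2 across per trip to the right bank, so moving all 6 needs at least 3 loaded trips out, with a return between consecutive ones — at least 5 crossings.
The safety rule pushes this higher. Following every safe sequence of crossings, the most of the 6 that can be at the right bank as the canoe arrives there on crossings 5, 7 is 4, 5 respectively — never all 6.
So no plan with fewer than 9 crossings exists, and this one achieves 9:
1. Boatman goes to the right bank with sample P and sample Q.
2. Boatman goes back to the left bank with sample Q.
3. Boatman goes to the right bank with sample G and sample Q.
4. Boatman goes back to the left bank with sample Q.
5. Boatman goes to the right bank with sample D and sample Q.
6. Boatman goes back to the left bank with sample Q.
7. Boatman goes to the right bank with sample A and sample Q.
8. Boatman goes back to the left bank with sample Q.
9. Boatman goes to the right bank with sample J and sample Q.

9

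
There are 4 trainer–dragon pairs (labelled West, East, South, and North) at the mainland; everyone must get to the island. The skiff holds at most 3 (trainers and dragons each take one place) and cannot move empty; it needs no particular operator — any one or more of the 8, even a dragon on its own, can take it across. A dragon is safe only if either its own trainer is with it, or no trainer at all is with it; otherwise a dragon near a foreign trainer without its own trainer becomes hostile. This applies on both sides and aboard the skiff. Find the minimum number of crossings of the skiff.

Counting alone: each trip to the island takes at most 3 across and each return brings at least 1 back, so after t trips out (and t−1 returns) at most 3t − (t−1) of the 8 are across; that first reaches 8 at t = 4, so at least 7 crossings are needed.
The safety rule pushes this higher. Following every safe sequence of crossings, the most of the 8 that can be at the island as the skiff arrives there on crossing 7 is 7 — never all 8.
So no plan with fewer than 9 crossings exists, and this one achieves 9:
1. dragon West and trainer West cross → the island.
2. trainer West crosses ← the mainland.
3. dragon East, trainer East, and trainer West cross → the island.
4. dragon West and trainer West cross ← the mainland.
5. trainer North, trainer South, and trainer West cross → the island.
6. dragon East crosses ← the mainland.
7. dragon East and dragon West cross → the island.
8. dragon West crosses ← the mainland.
9. dragon North, dragon South, and dragon West cross → the island.

9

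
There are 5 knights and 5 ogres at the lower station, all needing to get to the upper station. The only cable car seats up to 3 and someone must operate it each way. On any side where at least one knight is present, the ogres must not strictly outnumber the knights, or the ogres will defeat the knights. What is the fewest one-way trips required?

11

Counting alone: each trip to the upper station takes at most 3 across and each return brings at least 1 back, so after t trips out (and t−1 returns) at most 3t − (t−1) of the 10 are across; that first reaches 10 at t = 5, so at least 9 crossings are needed.
The safety rule pushes this higher. Following every safe sequence of crossings, the most of the 10 that can be at the upper station as the cable car arrives there on crossing 9 is 9 — never all 10.
So no plan with fewer than 11 crossings exists, and this one achieves 11:
1. 2 ogres → the upper station.  (the lower station: 5K 3O; the upper station: 0K 2O)
2. 1 ogre ← the lower station.  (the lower station: 5K 4O; the upper station: 0K 1O)
3. 3 ogres → the upper station.  (the lower station: 5K 1O; the upper station: 0K 4O)
4. 1 ogre ← the lower station.  (the lower station: 5K 2O; the upper station: 0K 3O)
5. 3 knights → the upper station.  (the lower station: 2K 2O; the upper station: 3K 3O)
6. 1 knight and 1 ogre ← the lower station.  (the lower station: 3K 3O; the upper station: 2K 2O)
7. 3 knights → the upper station.  (the lower station: 0K 3O; the upper station: 5K 2O)
8. 1 ogre ← the lower station.  (the lower station: 0K 4O; the upper station: 5K 1O)
9. 2 ogres → the upper station.  (the lower station: 0K 2O; the upper station: 5K 3O)
10. 1 ogre ← the lower station.  (the lower station: 0K 3O; the upper station: 5K 2O)
11. 3 ogres → the upper station.  (the lower station: 0K 0O; the upper station: 5K 5O)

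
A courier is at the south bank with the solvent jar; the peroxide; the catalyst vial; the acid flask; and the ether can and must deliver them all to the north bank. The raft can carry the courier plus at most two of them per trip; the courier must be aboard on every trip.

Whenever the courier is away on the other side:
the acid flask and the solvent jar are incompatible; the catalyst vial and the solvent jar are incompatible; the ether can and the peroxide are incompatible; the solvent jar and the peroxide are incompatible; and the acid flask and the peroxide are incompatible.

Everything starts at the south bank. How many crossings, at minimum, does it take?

Counting alone: the courier can take at most 2 across per trip to the north bank, so moving all 5 needs at least 3 loaded trips out, with a return between consecutive ones — at least 5 crossings.
The safety rule pushes this higher. Following every safe sequence of crossings, the most of the 5 that can be at the north bank as the raft arrives there on crossing 5 is 4 — never all 5.
So no plan with fewer than 7 crossings exists, and this one achieves 7:
1. Courier goes to the north bank with the peroxide and the solvent jar.
2. Courier goes back to the south bank with the solvent jar.
3. Courier goes to the north bank with the catalyst vial and the solvent jar.
4. Courier goes back to the south bank with the solvent jar.
5. Courier goes to the north bank with the acid flask and the ether can.
6. Courier goes back to the south bank with the peroxide.
7. Courier goes to the north bank with the peroxide and the solvent jar.

7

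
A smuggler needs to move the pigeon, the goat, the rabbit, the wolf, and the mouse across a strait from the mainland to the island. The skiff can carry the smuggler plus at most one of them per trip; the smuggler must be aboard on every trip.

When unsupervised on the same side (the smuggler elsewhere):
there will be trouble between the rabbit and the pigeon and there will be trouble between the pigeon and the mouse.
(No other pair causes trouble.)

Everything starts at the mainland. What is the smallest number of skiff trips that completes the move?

11

Counting alone: the smuggler can take at most 1 across per trip to the island, so moving all 5 needs at least 5 loaded trips out, with a return between consecutive ones — at least 9 crossings.
The safety rule pushes this higher. Following every safe sequence of crossings, the most of the 5 that can be at the island as the skiff arrives there on crossing 9 is 4 — never all 5.
So no plan with fewer than 11 crossings exists, and this one achieves 11:
1. Smuggler goes to the island with the pigeon.  [the mainland: the goat, the mouse, the rabbit, the wolf | the island: the pigeon]
2. Smuggler goes back to the mainland alone.  [the mainland: the goat, the mouse, the rabbit, the wolf | the island: the pigeon]
3. Smuggler goes to the island with the goat.  [the mainland: the mouse, the rabbit, the wolf | the island: the goat, the pigeon]
4. Smuggler goes back to the mainland alone.  [the mainland: the mouse, the rabbit, the wolf | the island: the goat, the pigeon]
5. Smuggler goes to the island with the rabbit.  [the mainland: the mouse, the wolf | the island: the goat, the pigeon, the rabbit]
6. Smuggler goes back to the mainland with the pigeon.  [the mainland: the mouse, the pigeon, the wolf | the island: the goat, the rabbit]
7. Smuggler goes to the island with the mouse.  [the mainland: the pigeon, the wolf | the island: the goat, the mouse, the rabbit]
8. Smuggler goes back to the mainland alone.  [the mainland: the pigeon, the wolf | the island: the goat, the mouse, the rabbit]
9. Smuggler goes to the island with the wolf.  [the mainland: the pigeon | the island: the goat, the mouse, the rabbit, the wolf]
10. Smuggler goes back to the mainland alone.  [the mainland: the pigeon | the island: the goat, the mouse, the rabbit, the wolf]
11. Smuggler goes to the island with the pigeon.  [the mainland: — | the island: the goat, the mouse, the pigeon, the rabbit, the wolf]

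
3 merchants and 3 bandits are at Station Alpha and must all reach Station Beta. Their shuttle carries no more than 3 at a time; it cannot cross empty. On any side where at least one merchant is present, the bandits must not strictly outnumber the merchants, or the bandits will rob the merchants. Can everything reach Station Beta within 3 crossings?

No

Counting alone: each trip to Station Beta takes at most 3 across and each return brings at least 1 back, so after t trips out (and t−1 returns) at most 3t − (t−1) of the 6 are across; that first reaches 6 at t = 3, so at least 5 crossings are needed.
Since 3 < 5, 3 crossings cannot be enough. (The shortest complete plan in fact takes 5:)
1. 2 bandits → Station Beta.  (Station Alpha: 3M 1B; Station Beta: 0M 2B)
2. 1 bandit ← Station Alpha.  (Station Alpha: 3M 2B; Station Beta: 0M 1B)
3. 3 merchants → Station Beta.  (Station Alpha: 0M 2B; Station Beta: 3M 1B)
4. 1 bandit ← Station Alpha.  (Station Alpha: 0M 3B; Station Beta: 3M 0B)
5. 3 bandits → Station Beta.  (Station Alpha: 0M 0B; Station Beta: 3M 3B)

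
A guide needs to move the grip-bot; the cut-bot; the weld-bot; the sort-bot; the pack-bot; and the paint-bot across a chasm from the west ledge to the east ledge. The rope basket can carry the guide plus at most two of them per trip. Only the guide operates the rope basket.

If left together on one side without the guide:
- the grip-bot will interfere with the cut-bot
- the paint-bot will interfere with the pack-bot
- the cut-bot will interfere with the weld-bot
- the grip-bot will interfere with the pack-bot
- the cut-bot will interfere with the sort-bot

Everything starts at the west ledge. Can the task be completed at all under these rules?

1. Guide goes to the east ledge with the cut-bot and the pack-bot.  [the west ledge: the grip-bot, the paint-bot, the sort-bot, the weld-bot | the east ledge: the cut-bot, the pack-bot]
2. Guide goes back to the west ledge alone.  [the west ledge: the grip-bot, the paint-bot, the sort-bot, the weld-bot | the east ledge: the cut-bot, the pack-bot]
3. Guide goes to the east ledge with the grip-bot and the weld-bot.  [the west ledge: the paint-bot, the sort-bot | the east ledge: the cut-bot, the grip-bot, the pack-bot, the weld-bot]
4. Guide goes back to the west ledge with the cut-bot and the pack-bot.  [the west ledge: the cut-bot, the pack-bot, the paint-bot, the sort-bot | the east ledge: the grip-bot, the weld-bot]
5. Guide goes to the east ledge with the paint-bot and the sort-bot.  [the west ledge: the cut-bot, the pack-bot | the east ledge: the grip-bot, the paint-bot, the sort-bot, the weld-bot]
6. Guide goes back to the west ledge alone.  [the west ledge: the cut-bot, the pack-bot | the east ledge: the grip-bot, the paint-bot, the sort-bot, the weld-bot]
7. Guide goes to the east ledge with the cut-bot and the pack-bot.  [the west ledge: — | the east ledge: the cut-bot, the grip-bot, the pack-bot, the paint-bot, the sort-bot, the weld-bot]

Yes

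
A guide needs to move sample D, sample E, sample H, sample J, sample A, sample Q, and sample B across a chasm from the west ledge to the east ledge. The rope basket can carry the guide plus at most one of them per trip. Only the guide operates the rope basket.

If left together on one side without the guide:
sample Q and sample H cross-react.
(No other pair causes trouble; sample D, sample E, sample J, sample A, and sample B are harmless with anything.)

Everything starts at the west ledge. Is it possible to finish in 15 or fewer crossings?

Yes

Yes — this plan uses 13 crossings (≤ 15):
1. Guide goes to the east ledge with sample H.
2. Guide goes back to the west ledge alone.
3. Guide goes to the east ledge with sample D.
4. Guide goes back to the west ledge alone.
5. Guide goes to the east ledge with sample E.
6. Guide goes back to the west ledge alone.
7. Guide goes to the east ledge with sample J.
8. Guide goes back to the west ledge alone.
9. Guide goes to the east ledge with sample A.
10. Guide goes back to the west ledge alone.
11. Guide goes to the east ledge with sample B.
12. Guide goes back to the west ledge alone.
13. Guide goes to the east ledge with sample Q.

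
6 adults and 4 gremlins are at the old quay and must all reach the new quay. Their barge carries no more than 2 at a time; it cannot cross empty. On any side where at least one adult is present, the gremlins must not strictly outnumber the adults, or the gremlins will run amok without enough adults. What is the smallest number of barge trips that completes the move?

Counting alone: each trip to the new quay takes at most 2 across and each return brings at least 1 back, so after t trips out (and t−1 returns) at most 2t − (t−1) of the 10 are across; that first reaches 10 at t = 9, so at least 17 crossings are needed.
The plan below uses exactly 17 crossings, so it is optimal:
1. 2 gremlins → the new quay.  (the old quay: 6A 2G; the new quay: 0A 2G)
2. 1 gremlin ← the old quay.  (the old quay: 6A 3G; the new quay: 0A 1G)
3. 2 gremlins → the new quay.  (the old quay: 6A 1G; the new quay: 0A 3G)
4. 1 gremlin ← the old quay.  (the old quay: 6A 2G; the new quay: 0A 2G)
5. 2 adults → the new quay.  (the old quay: 4A 2G; the new quay: 2A 2G)
6. 1 gremlin ← the old quay.  (the old quay: 4A 3G; the new quay: 2A 1G)
7. 1 adult and 1 gremlin → the new quay.  (the old quay: 3A 2G; the new quay: 3A 2G)
8. 1 gremlin ← the old quay.  (the old quay: 3A 3G; the new quay: 3A 1G)
9. 2 gremlins → the new quay.  (the old quay: 3A 1G; the new quay: 3A 3G)
10. 1 gremlin ← the old quay.  (the old quay: 3A 2G; the new quay: 3A 2G)
11. 1 adult and 1 gremlin → the new quay.  (the old quay: 2A 1G; the new quay: 4A 3G)
12. 1 gremlin ← the old quay.  (the old quay: 2A 2G; the new quay: 4A 2G)
13. 2 gremlins → the new quay.  (the old quay: 2A 0G; the new quay: 4A 4G)
14. 1 gremlin ← the old quay.  (the old quay: 2A 1G; the new quay: 4A 3G)
15. 1 adult and 1 gremlin → the new quay.  (the old quay: 1A 0G; the new quay: 5A 4G)
16. 1 gremlin ← the old quay.  (the old quay: 1A 1G; the new quay: 5A 3G)
17. 1 adult and 1 gremlin → the new quay.  (the old quay: 0A 0G; the new quay: 6A 4G)

17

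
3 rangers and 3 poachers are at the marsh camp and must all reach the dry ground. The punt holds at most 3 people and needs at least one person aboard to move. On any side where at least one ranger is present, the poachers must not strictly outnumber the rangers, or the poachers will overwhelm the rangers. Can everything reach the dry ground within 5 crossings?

Yes

Yes — this plan uses 5 crossings (≤ 5):
1. 2 poachers → the dry ground.  (the marsh camp: 3R 1P; the dry ground: 0R 2P)
2. 1 poacher ← the marsh camp.  (the marsh camp: 3R 2P; the dry ground: 0R 1P)
3. 3 rangers → the dry ground.  (the marsh camp: 0R 2P; the dry ground: 3R 1P)
4. 1 poacher ← the marsh camp.  (the marsh camp: 0R 3P; the dry ground: 3R 0P)
5. 3 poachers → the dry ground.  (the marsh camp: 0R 0P; the dry ground: 3R 3P)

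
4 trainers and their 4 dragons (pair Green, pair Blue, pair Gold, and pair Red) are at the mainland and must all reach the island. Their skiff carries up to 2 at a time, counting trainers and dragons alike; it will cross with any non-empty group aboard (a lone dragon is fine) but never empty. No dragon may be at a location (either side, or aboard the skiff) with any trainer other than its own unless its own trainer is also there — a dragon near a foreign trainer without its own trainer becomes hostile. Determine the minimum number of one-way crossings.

Following every safe sequence of crossings from the start, the most of the 8 that can be at the island as the skiff arrives there on crossings 1, 3, 5 is 2, 3, 4 respectively; the best ever achieved is 4 of 8.
From crossing 7 on, no configuration arises that was not already reachable earlier: only 44 distinct safe configurations (who is on which side, and where the skiff is) can ever be reached, none of them has everyone across, and every continuation just revisits them. So no valid plan exists.

impossible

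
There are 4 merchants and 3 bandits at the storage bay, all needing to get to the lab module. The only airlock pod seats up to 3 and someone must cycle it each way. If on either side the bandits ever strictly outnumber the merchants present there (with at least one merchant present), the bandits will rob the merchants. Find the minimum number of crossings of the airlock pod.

Counting alone: each trip to the lab module takes at most 3 across and each return brings at least 1 back, so after t trips out (and t−1 returns) at most 3t − (t−1) of the 7 are across; that first reaches 7 at t = 3, so at least 5 crossings are needed.
The plan below uses exactly 5 crossings, so it is optimal:
1. 3 bandits → the lab module.  (the storage bay: 4M 0B; the lab module: 0M 3B)
2. 1 bandit ← the storage bay.  (the storage bay: 4M 1B; the lab module: 0M 2B)
3. 3 merchants → the lab module.  (the storage bay: 1M 1B; the lab module: 3M 2B)
4. 1 merchant ← the storage bay.  (the storage bay: 2M 1B; the lab module: 2M 2B)
5. 2 merchants and 1 bandit → the lab module.  (the storage bay: 0M 0B; the lab module: 4M 3B)

5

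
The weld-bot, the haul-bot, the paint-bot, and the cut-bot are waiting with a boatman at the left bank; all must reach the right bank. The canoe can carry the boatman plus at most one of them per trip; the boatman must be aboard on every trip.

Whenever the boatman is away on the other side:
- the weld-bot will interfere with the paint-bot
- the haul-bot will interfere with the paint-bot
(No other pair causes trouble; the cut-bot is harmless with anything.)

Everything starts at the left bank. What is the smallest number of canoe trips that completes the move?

Counting alone: the boatman can take at most 1 across per trip to the right bank, so moving all 4 needs at least 4 loaded trips out, with a return between consecutive ones — at least 7 crossings.
The safety rule pushes this higher. Following every safe sequence of crossings, the most of the 4 that can be at the right bank as the canoe arrives there on crossing 7 is 3 — never all 4.
So no plan with fewer than 9 crossings exists, and this one achieves 9:
1. Boatman goes to the right bank with the paint-bot.
2. Boatman goes back to the left bank alone.
3. Boatman goes to the right bank with the weld-bot.
4. Boatman goes back to the left bank with the paint-bot.
5. Boatman goes to the right bank with the haul-bot.
6. Boatman goes back to the left bank alone.
7. Boatman goes to the right bank with the cut-bot.
8. Boatman goes back to the left bank alone.
9. Boatman goes to the right bank with the paint-bot.

9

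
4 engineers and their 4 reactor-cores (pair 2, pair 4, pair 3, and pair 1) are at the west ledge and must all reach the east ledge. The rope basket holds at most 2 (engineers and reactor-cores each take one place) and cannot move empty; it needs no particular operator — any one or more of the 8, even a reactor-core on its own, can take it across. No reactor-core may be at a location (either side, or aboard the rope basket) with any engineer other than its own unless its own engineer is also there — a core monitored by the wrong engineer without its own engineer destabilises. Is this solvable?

No

Following every safe sequence of crossings from the start, the most of the 8 that can be at the east ledge as the rope basket arrives there on crossings 1, 3, 5 is 2, 3, 4 respectively; the best ever achieved is 4 of 8.
From crossing 7 on, no configuration arises that was not already reachable earlier: only 44 distinct safe configurations (who is on which side, and where the rope basket is) can ever be reached, none of them has everyone across, and every continuation just revisits them. So no valid plan exists.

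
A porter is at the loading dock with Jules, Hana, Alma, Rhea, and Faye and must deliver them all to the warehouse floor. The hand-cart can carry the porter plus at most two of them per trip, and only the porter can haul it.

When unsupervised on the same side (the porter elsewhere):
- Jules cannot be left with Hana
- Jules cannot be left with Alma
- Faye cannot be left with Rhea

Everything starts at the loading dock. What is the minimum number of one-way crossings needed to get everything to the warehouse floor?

5

Counting alone: the porter can take at most 2 across per trip to the warehouse floor, so moving all 5 needs at least 3 loaded trips out, with a return between consecutive ones — at least 5 crossings.
The plan below uses exactly 5 crossings, so it is optimal:
1. Porter goes to the warehouse floor with Jules and Rhea.  [the loading dock: Alma, Faye, Hana | the warehouse floor: Jules, Rhea]
2. Porter goes back to the loading dock alone.  [the loading dock: Alma, Faye, Hana | the warehouse floor: Jules, Rhea]
3. Porter goes to the warehouse floor with Alma and Hana.  [the loading dock: Faye | the warehouse floor: Alma, Hana, Jules, Rhea]
4. Porter goes back to the loading dock with Jules.  [the loading dock: Faye, Jules | the warehouse floor: Alma, Hana, Rhea]
5. Porter goes to the warehouse floor with Faye and Jules.  [the loading dock: — | the warehouse floor: Alma, Faye, Hana, Jules, Rhea]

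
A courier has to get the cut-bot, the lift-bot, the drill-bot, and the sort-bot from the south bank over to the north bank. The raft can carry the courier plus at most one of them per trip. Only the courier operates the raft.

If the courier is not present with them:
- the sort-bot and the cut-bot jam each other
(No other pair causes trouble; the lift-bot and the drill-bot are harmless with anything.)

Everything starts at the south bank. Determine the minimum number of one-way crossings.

7

Counting alone: the courier can take at most 1 across per trip to the north bank, so moving all 4 needs at least 4 loaded trips out, with a return between consecutive ones — at least 7 crossings.
The plan below uses exactly 7 crossings, so it is optimal:
1. Courier goes to the north bank with the cut-bot.  [the south bank: the drill-bot, the lift-bot, the sort-bot | the north bank: the cut-bot]
2. Courier goes back to the south bank alone.  [the south bank: the drill-bot, the lift-bot, the sort-bot | the north bank: the cut-bot]
3. Courier goes to the north bank with the lift-bot.  [the south bank: the drill-bot, the sort-bot | the north bank: the cut-bot, the lift-bot]
4. Courier goes back to the south bank alone.  [the south bank: the drill-bot, the sort-bot | the north bank: the cut-bot, the lift-bot]
5. Courier goes to the north bank with the drill-bot.  [the south bank: the sort-bot | the north bank: the cut-bot, the drill-bot, the lift-bot]
6. Courier goes back to the south bank alone.  [the south bank: the sort-bot | the north bank: the cut-bot, the drill-bot, the lift-bot]
7. Courier goes to the north bank with the sort-bot.  [the south bank: — | the north bank: the cut-bot, the drill-bot, the lift-bot, the sort-bot]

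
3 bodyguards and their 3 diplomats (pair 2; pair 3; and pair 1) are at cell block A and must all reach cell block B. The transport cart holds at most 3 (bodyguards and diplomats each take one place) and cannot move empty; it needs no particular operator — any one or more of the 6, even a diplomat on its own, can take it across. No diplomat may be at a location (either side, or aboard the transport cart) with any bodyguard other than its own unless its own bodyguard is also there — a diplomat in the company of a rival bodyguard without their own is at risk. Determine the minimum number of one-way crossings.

Counting alone: each trip to cell block B takes at most 3 across and each return brings at least 1 back, so after t trips out (and t−1 returns) at most 3t − (t−1) of the 6 are across; that first reaches 6 at t = 3, so at least 5 crossings are needed.
The plan below uses exactly 5 crossings, so it is optimal:
1. bodyguard 2 and diplomat 2 cross → cell block B.
2. bodyguard 2 crosses ← cell block A.
3. bodyguard 1, bodyguard 2, and bodyguard 3 cross → cell block B.
4. diplomat 2 crosses ← cell block A.
5. diplomat 1, diplomat 2, and diplomat 3 cross → cell block B.

5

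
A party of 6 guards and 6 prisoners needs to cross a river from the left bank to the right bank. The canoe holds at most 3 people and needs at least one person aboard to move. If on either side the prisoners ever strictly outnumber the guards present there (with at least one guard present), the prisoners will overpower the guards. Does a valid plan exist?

Following every safe sequence of crossings from the start, the most of the 12 that can be at the right bank as the canoe arrives there on crossings 1, 3, 5 is 3, 5, 6 respectively; the best ever achieved is 6 of 12.
From crossing 7 on, no configuration arises that was not already reachable earlier: only 17 distinct safe configurations (who is on which side, and where the canoe is) can ever be reached, none of them has everyone across, and every continuation just revisits them. They are: 0 guards + 0 prisoners across (canoe back at the start); 0 guards + 1 prisoner across (canoe there); 0 guards + 1 prisoner across (canoe back at the start); 0 guards + 2 prisoners across (canoe there); 0 guards + 2 prisoners across (canoe back at the start); 0 guards + 3 prisoners across (canoe there); 0 guards + 3 prisoners across (canoe back at the start); 0 guards + 4 prisoners across (canoe there); 0 guards + 4 prisoners across (canoe back at the start); 0 guards + 5 prisoners across (canoe there); 0 guards + 5 prisoners across (canoe back at the start); 0 guards + 6 prisoners across (canoe there); 1 guard + 1 prisoner across (canoe there); 1 guard + 1 prisoner across (canoe back at the start); 2 guards + 2 prisoners across (canoe there); 2 guards + 2 prisoners across (canoe back at the start); 3 guards + 3 prisoners across (canoe there). So no valid plan exists.

No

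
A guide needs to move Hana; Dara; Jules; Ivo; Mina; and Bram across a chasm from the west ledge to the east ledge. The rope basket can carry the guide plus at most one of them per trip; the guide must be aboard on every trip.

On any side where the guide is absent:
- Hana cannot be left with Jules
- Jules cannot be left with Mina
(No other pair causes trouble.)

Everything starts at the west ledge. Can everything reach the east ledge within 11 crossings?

No

Counting alone: the guide can take at most 1 across per trip to the east ledge, so moving all 6 needs at least 6 loaded trips out, with a return between consecutive ones — at least 11 crossings.
The safety rule pushes this higher. Following every safe sequence of crossings, the most of the 6 that can be at the east ledge as the rope basket arrives there on crossing 11 is 5 — never all 6.
So the move cannot be finished within 11 crossings. (The shortest complete plan takes 13:)
1. Guide goes to the east ledge with Jules.
2. Guide goes back to the west ledge alone.
3. Guide goes to the east ledge with Hana.
4. Guide goes back to the west ledge with Jules.
5. Guide goes to the east ledge with Mina.
6. Guide goes back to the west ledge alone.
7. Guide goes to the east ledge with Dara.
8. Guide goes back to the west ledge alone.
9. Guide goes to the east ledge with Ivo.
10. Guide goes back to the west ledge alone.
11. Guide goes to the east ledge with Bram.
12. Guide goes back to the west ledge alone.
13. Guide goes to the east ledge with Jules.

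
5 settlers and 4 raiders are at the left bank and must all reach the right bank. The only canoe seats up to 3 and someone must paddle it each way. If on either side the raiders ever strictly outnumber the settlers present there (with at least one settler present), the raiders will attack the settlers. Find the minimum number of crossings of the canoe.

7

Counting alone: each trip to the right bank takes at most 3 across and each return brings at least 1 back, so after t trips out (and t−1 returns) at most 3t − (t−1) of the 9 are across; that first reaches 9 at t = 4, so at least 7 crossings are needed.
The plan below uses exactly 7 crossings, so it is optimal:
1. 3 raiders → the right bank.  (the left bank: 5S 1R; the right bank: 0S 3R)
2. 1 raider ← the left bank.  (the left bank: 5S 2R; the right bank: 0S 2R)
3. 3 settlers → the right bank.  (the left bank: 2S 2R; the right bank: 3S 2R)
4. 1 settler ← the left bank.  (the left bank: 3S 2R; the right bank: 2S 2R)
5. 2 settlers and 1 raider → the right bank.  (the left bank: 1S 1R; the right bank: 4S 3R)
6. 1 settler ← the left bank.  (the left bank: 2S 1R; the right bank: 3S 3R)
7. 2 settlers and 1 raider → the right bank.  (the left bank: 0S 0R; the right bank: 5S 4R)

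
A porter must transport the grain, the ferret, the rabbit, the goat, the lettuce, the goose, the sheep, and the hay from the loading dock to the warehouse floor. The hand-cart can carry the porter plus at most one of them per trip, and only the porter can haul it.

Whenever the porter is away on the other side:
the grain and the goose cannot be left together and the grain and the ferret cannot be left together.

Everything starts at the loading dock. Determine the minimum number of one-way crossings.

Counting alone: the porter can take at most 1 across per trip to the warehouse floor, so moving all 8 needs at least 8 loaded trips out, with a return between consecutive ones — at least 15 crossings.
The safety rule pushes this higher. Following every safe sequence of crossings, the most of the 8 that can be at the warehouse floor as the hand-cart arrives there on crossing 15 is 7 — never all 8.
So no plan with fewer than 17 crossings exists, and this one achieves 17:
1. Porter goes to the warehouse floor with the grain.  [the loading dock: the ferret, the goat, the goose, the hay, the lettuce, the rabbit, the sheep | the warehouse floor: the grain]
2. Porter goes back to the loading dock alone.  [the loading dock: the ferret, the goat, the goose, the hay, the lettuce, the rabbit, the sheep | the warehouse floor: the grain]
3. Porter goes to the warehouse floor with the ferret.  [the loading dock: the goat, the goose, the hay, the lettuce, the rabbit, the sheep | the warehouse floor: the ferret, the grain]
4. Porter goes back to the loading dock with the grain.  [the loading dock: the goat, the goose, the grain, the hay, the lettuce, the rabbit, the sheep | the warehouse floor: the ferret]
5. Porter goes to the warehouse floor with the goose.  [the loading dock: the goat, the grain, the hay, the lettuce, the rabbit, the sheep | the warehouse floor: the ferret, the goose]
6. Porter goes back to the loading dock alone.  [the loading dock: the goat, the grain, the hay, the lettuce, the rabbit, the sheep | the warehouse floor: the ferret, the goose]
7. Porter goes to the warehouse floor with the rabbit.  [the loading dock: the goat, the grain, the hay, the lettuce, the sheep | the warehouse floor: the ferret, the goose, the rabbit]
8. Porter goes back to the loading dock alone.  [the loading dock: the goat, the grain, the hay, the lettuce, the sheep | the warehouse floor: the ferret, the goose, the rabbit]
9. Porter goes to the warehouse floor with the goat.  [the loading dock: the grain, the hay, the lettuce, the sheep | the warehouse floor: the ferret, the goat, the goose, the rabbit]
10. Porter goes back to the loading dock alone.  [the loading dock: the grain, the hay, the lettuce, the sheep | the warehouse floor: the ferret, the goat, the goose, the rabbit]
11. Porter goes to the warehouse floor with the lettuce.  [the loading dock: the grain, the hay, the sheep | the warehouse floor: the ferret, the goat, the goose, the lettuce, the rabbit]
12. Porter goes back to the loading dock alone.  [the loading dock: the grain, the hay, the sheep | the warehouse floor: the ferret, the goat, the goose, the lettuce, the rabbit]
13. Porter goes to the warehouse floor with the sheep.  [the loading dock: the grain, the hay | the warehouse floor: the ferret, the goat, the goose, the lettuce, the rabbit, the sheep]
14. Porter goes back to the loading dock alone.  [the loading dock: the grain, the hay | the warehouse floor: the ferret, the goat, the goose, the lettuce, the rabbit, the sheep]
15. Porter goes to the warehouse floor with the hay.  [the loading dock: the grain | the warehouse floor: the ferret, the goat, the goose, the hay, the lettuce, the rabbit, the sheep]
16. Porter goes back to the loading dock alone.  [the loading dock: the grain | the warehouse floor: the ferret, the goat, the goose, the hay, the lettuce, the rabbit, the sheep]
17. Porter goes to the warehouse floor with the grain.  [the loading dock: — | the warehouse floor: the ferret, the goat, the goose, the grain, the hay, the lettuce, the rabbit, the sheep]

17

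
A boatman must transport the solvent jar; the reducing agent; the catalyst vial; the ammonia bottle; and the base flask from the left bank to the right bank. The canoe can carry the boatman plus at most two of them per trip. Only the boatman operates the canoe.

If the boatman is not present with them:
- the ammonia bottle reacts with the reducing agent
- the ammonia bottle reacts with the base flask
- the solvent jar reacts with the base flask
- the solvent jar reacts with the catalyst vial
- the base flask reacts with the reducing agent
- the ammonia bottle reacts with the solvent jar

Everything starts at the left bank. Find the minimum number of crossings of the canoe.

Whatever the first load, the items left behind include a forbidden pair without the boatman. No opening move is safe, so no plan exists.

impossible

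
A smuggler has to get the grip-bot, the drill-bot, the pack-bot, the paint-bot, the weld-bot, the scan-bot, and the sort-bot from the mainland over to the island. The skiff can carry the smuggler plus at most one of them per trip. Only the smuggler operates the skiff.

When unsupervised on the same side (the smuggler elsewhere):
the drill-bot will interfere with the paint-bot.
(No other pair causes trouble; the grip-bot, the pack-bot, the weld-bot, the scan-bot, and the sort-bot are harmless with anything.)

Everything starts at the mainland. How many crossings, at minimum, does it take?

13

Counting alone: the smuggler can take at most 1 across per trip to the island, so moving all 7 needs at least 7 loaded trips out, with a return between consecutive ones — at least 13 crossings.
The plan below uses exactly 13 crossings, so it is optimal:
1. Smuggler goes to the island with the drill-bot.
2. Smuggler goes back to the mainland alone.
3. Smuggler goes to the island with the grip-bot.
4. Smuggler goes back to the mainland alone.
5. Smuggler goes to the island with the pack-bot.
6. Smuggler goes back to the mainland alone.
7. Smuggler goes to the island with the weld-bot.
8. Smuggler goes back to the mainland alone.
9. Smuggler goes to the island with the scan-bot.
10. Smuggler goes back to the mainland alone.
11. Smuggler goes to the island with the sort-bot.
12. Smuggler goes back to the mainland alone.
13. Smuggler goes to the island with the paint-bot.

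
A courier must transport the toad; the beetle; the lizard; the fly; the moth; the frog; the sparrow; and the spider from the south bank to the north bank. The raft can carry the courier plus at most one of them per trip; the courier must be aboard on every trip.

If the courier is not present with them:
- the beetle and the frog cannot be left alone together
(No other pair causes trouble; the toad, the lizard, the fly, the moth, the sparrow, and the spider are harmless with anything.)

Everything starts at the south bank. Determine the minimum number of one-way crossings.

15

Counting alone: the courier can take at most 1 across per trip to the north bank, so moving all 8 needs at least 8 loaded trips out, with a return between consecutive ones — at least 15 crossings.
The plan below uses exactly 15 crossings, so it is optimal:
1. Courier goes to the north bank with the beetle.  [the south bank: the fly, the frog, the lizard, the moth, the sparrow, the spider, the toad | the north bank: the beetle]
2. Courier goes back to the south bank alone.  [the south bank: the fly, the frog, the lizard, the moth, the sparrow, the spider, the toad | the north bank: the beetle]
3. Courier goes to the north bank with the toad.  [the south bank: the fly, the frog, the lizard, the moth, the sparrow, the spider | the north bank: the beetle, the toad]
4. Courier goes back to the south bank alone.  [the south bank: the fly, the frog, the lizard, the moth, the sparrow, the spider | the north bank: the beetle, the toad]
5. Courier goes to the north bank with the lizard.  [the south bank: the fly, the frog, the moth, the sparrow, the spider | the north bank: the beetle, the lizard, the toad]
6. Courier goes back to the south bank alone.  [the south bank: the fly, the frog, the moth, the sparrow, the spider | the north bank: the beetle, the lizard, the toad]
7. Courier goes to the north bank with the fly.  [the south bank: the frog, the moth, the sparrow, the spider | the north bank: the beetle, the fly, the lizard, the toad]
8. Courier goes back to the south bank alone.  [the south bank: the frog, the moth, the sparrow, the spider | the north bank: the beetle, the fly, the lizard, the toad]
9. Courier goes to the north bank with the moth.  [the south bank: the frog, the sparrow, the spider | the north bank: the beetle, the fly, the lizard, the moth, the toad]
10. Courier goes back to the south bank alone.  [the south bank: the frog, the sparrow, the spider | the north bank: the beetle, the fly, the lizard, the moth, the toad]
11. Courier goes to the north bank with the sparrow.  [the south bank: the frog, the spider | the north bank: the beetle, the fly, the lizard, the moth, the sparrow, the toad]
12. Courier goes back to the south bank alone.  [the south bank: the frog, the spider | the north bank: the beetle, the fly, the lizard, the moth, the sparrow, the toad]
13. Courier goes to the north bank with the spider.  [the south bank: the frog | the north bank: the beetle, the fly, the lizard, the moth, the sparrow, the spider, the toad]
14. Courier goes back to the south bank alone.  [the south bank: the frog | the north bank: the beetle, the fly, the lizard, the moth, the sparrow, the spider, the toad]
15. Courier goes to the north bank with the frog.  [the south bank: — | the north bank: the beetle, the fly, the frog, the lizard, the moth, the sparrow, the spider, the toad]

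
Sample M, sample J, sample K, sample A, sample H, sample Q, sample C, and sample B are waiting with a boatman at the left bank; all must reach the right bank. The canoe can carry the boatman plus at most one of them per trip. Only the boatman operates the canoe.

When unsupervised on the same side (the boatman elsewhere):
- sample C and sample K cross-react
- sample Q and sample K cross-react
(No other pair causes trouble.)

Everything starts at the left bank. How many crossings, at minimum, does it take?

Counting alone: the boatman can take at most 1 across per trip to the right bank, so moving all 8 needs at least 8 loaded trips out, with a return between consecutive ones — at least 15 crossings.
The safety rule pushes this higher. Following every safe sequence of crossings, the most of the 8 that can be at the right bank as the canoe arrives there on crossing 15 is 7 — never all 8.
So no plan with fewer than 17 crossings exists, and this one achieves 17:
1. Boatman goes to the right bank with sample K.  [the left bank: sample A, sample B, sample C, sample H, sample J, sample M, sample Q | the right bank: sample K]
2. Boatman goes back to the left bank alone.  [the left bank: sample A, sample B, sample C, sample H, sample J, sample M, sample Q | the right bank: sample K]
3. Boatman goes to the right bank with sample M.  [the left bank: sample A, sample B, sample C, sample H, sample J, sample Q | the right bank: sample K, sample M]
4. Boatman goes back to the left bank alone.  [the left bank: sample A, sample B, sample C, sample H, sample J, sample Q | the right bank: sample K, sample M]
5. Boatman goes to the right bank with sample J.  [the left bank: sample A, sample B, sample C, sample H, sample Q | the right bank: sample J, sample K, sample M]
6. Boatman goes back to the left bank alone.  [the left bank: sample A, sample B, sample C, sample H, sample Q | the right bank: sample J, sample K, sample M]
7. Boatman goes to the right bank with sample A.  [the left bank: sample B, sample C, sample H, sample Q | the right bank: sample A, sample J, sample K, sample M]
8. Boatman goes back to the left bank alone.  [the left bank: sample B, sample C, sample H, sample Q | the right bank: sample A, sample J, sample K, sample M]
9. Boatman goes to the right bank with sample H.  [the left bank: sample B, sample C, sample Q | the right bank: sample A, sample H, sample J, sample K, sample M]
10. Boatman goes back to the left bank alone.  [the left bank: sample B, sample C, sample Q | the right bank: sample A, sample H, sample J, sample K, sample M]
11. Boatman goes to the right bank with sample Q.  [the left bank: sample B, sample C | the right bank: sample A, sample H, sample J, sample K, sample M, sample Q]
12. Boatman goes back to the left bank with sample K.  [the left bank: sample B, sample C, sample K | the right bank: sample A, sample H, sample J, sample M, sample Q]
13. Boatman goes to the right bank with sample C.  [the left bank: sample B, sample K | the right bank: sample A, sample C, sample H, sample J, sample M, sample Q]
14. Boatman goes back to the left bank alone.  [the left bank: sample B, sample K | the right bank: sample A, sample C, sample H, sample J, sample M, sample Q]
15. Boatman goes to the right bank with sample B.  [the left bank: sample K | the right bank: sample A, sample B, sample C, sample H, sample J, sample M, sample Q]
16. Boatman goes back to the left bank alone.  [the left bank: sample K | the right bank: sample A, sample B, sample C, sample H, sample J, sample M, sample Q]
17. Boatman goes to the right bank with sample K.  [the left bank: — | the right bank: sample A, sample B, sample C, sample H, sample J, sample K, sample M, sample Q]

17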